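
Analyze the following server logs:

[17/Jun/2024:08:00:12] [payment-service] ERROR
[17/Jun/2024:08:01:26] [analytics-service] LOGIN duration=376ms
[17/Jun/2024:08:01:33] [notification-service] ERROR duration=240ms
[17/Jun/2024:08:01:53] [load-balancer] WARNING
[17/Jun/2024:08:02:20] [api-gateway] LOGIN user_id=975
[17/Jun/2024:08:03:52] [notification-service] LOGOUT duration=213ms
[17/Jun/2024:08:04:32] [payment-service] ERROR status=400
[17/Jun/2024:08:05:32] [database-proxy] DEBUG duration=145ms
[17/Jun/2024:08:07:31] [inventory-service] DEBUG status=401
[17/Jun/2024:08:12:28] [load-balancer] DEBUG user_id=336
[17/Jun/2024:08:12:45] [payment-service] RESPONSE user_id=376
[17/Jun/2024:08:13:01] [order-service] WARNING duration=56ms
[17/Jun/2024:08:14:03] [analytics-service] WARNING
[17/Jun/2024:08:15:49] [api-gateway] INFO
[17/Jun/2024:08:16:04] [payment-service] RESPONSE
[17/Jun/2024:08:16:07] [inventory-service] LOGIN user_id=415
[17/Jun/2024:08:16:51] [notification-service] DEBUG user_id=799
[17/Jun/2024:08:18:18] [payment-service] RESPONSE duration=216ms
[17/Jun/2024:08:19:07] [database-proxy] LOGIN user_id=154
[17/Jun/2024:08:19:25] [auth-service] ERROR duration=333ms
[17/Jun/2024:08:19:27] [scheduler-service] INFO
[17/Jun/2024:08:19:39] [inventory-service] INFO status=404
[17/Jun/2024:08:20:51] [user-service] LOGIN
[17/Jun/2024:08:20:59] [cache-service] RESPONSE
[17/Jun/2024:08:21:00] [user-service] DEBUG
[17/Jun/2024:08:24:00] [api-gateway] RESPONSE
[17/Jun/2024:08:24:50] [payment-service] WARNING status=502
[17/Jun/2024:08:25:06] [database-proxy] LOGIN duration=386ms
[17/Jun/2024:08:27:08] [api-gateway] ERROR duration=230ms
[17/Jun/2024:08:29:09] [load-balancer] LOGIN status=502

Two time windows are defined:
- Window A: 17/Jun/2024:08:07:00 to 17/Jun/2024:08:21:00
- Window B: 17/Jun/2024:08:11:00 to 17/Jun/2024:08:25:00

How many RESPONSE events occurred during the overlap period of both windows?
4

To find overlap events:

1. Window A: 17/Jun/2024:08:07:00 to 17/Jun/2024:08:21:00
2. Window B: 17/Jun/2024:08:11:00 to 17/Jun/2024:08:25:00
3. Overlap period: 17/Jun/2024:08:11:00 to 17/Jun/2024:08:21:00
4. Count RESPONSE events in overlap: 4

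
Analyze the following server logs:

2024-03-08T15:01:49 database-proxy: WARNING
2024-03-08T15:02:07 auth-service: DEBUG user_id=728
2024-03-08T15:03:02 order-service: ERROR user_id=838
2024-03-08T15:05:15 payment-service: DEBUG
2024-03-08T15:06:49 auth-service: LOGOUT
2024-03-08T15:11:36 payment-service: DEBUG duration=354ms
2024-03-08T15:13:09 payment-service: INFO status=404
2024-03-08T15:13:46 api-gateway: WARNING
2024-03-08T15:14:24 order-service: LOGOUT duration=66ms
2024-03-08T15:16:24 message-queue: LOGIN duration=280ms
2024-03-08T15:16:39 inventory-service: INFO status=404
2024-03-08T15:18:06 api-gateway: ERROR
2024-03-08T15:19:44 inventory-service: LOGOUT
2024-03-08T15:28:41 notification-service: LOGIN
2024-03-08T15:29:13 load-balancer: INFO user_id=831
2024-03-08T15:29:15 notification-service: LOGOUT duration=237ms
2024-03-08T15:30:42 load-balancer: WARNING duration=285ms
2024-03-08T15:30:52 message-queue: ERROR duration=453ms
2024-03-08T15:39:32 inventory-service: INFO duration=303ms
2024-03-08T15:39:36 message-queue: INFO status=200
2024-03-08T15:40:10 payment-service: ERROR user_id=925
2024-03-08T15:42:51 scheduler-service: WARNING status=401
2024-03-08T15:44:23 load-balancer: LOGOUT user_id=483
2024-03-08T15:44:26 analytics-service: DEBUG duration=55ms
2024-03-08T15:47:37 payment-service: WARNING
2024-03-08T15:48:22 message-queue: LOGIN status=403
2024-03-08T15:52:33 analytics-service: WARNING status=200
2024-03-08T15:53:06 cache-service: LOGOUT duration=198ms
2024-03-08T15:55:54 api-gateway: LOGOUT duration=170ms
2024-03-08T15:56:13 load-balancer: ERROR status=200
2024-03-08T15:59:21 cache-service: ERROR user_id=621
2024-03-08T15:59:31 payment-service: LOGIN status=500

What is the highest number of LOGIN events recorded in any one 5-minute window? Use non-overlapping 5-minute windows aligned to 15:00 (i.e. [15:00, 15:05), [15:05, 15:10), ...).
1

To find the burst window:

1. Divide the log period into non-overlapping 5-minute windows starting at 15:00
2. Count LOGIN events in each window
3. Find the window with maximum count
4. Maximum events in a window: 1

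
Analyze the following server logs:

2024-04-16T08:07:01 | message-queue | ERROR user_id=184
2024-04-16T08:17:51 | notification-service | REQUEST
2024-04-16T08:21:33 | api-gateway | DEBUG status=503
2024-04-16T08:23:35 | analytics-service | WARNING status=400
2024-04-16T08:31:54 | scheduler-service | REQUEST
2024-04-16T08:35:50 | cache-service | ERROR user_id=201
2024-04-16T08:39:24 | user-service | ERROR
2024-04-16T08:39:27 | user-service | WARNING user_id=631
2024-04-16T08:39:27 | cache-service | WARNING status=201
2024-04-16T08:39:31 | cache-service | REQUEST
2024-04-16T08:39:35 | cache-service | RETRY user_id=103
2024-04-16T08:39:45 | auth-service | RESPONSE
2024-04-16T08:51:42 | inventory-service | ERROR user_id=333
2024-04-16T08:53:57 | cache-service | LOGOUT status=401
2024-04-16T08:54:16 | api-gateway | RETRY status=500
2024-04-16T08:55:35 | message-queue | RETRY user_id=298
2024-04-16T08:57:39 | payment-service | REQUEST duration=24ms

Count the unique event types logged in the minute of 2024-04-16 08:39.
5

To count unique event types:

1. Filter events in the minute starting at 2024-04-16 08:39
2. Extract event types from matching entries
3. Count unique types: 5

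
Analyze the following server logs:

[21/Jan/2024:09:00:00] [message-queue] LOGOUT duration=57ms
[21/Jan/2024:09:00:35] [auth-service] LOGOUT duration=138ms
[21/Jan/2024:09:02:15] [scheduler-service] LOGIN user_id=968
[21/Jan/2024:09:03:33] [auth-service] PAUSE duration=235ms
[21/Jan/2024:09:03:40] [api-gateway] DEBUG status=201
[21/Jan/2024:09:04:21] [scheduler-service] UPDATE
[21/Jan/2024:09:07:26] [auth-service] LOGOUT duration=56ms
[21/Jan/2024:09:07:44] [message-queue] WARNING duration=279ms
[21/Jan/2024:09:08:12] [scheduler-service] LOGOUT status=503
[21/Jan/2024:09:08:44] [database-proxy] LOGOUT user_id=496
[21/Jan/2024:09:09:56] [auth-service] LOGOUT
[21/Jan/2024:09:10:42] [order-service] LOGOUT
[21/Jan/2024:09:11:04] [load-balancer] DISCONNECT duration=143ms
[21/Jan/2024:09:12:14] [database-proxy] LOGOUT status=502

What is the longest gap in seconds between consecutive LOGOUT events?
411

To find the longest gap:

1. Extract all LOGOUT events in chronological order
2. Calculate time differences between consecutive events
3. Find the maximum difference
4. Longest gap: 411 seconds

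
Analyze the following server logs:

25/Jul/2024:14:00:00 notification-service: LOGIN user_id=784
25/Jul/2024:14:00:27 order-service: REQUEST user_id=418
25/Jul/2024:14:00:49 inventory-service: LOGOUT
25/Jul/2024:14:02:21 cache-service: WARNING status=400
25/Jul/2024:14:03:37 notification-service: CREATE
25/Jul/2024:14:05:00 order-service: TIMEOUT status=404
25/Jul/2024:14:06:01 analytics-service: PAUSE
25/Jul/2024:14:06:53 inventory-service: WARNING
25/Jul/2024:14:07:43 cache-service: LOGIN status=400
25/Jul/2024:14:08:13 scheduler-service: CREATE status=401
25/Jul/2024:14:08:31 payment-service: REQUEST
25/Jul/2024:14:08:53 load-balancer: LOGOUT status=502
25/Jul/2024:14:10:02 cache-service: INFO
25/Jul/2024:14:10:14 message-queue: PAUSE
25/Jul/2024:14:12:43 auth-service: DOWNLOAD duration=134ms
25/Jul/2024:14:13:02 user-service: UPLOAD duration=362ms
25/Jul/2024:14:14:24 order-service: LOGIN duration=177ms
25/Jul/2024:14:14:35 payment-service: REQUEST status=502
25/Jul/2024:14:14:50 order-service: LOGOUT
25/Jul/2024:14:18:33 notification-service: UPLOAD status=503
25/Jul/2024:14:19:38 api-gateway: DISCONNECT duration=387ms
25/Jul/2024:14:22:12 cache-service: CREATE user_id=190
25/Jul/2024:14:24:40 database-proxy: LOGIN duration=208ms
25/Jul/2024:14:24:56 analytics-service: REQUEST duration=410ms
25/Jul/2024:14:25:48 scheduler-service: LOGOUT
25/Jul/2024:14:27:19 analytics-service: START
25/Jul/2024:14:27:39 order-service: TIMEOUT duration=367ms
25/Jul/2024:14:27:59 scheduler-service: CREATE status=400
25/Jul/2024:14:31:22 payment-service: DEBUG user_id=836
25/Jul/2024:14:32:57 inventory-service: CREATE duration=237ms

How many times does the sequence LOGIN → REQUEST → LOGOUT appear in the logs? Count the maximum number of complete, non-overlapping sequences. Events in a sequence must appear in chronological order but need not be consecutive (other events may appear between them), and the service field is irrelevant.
4

To count sequences:

1. Look for pattern: LOGIN → REQUEST → LOGOUT
2. Greedily scan the log in chronological order, matching each sequence element in turn (ignoring service)
3. Each time the full pattern completes, increment the count and restart matching from the next event
4. Complete non-overlapping sequences found: 4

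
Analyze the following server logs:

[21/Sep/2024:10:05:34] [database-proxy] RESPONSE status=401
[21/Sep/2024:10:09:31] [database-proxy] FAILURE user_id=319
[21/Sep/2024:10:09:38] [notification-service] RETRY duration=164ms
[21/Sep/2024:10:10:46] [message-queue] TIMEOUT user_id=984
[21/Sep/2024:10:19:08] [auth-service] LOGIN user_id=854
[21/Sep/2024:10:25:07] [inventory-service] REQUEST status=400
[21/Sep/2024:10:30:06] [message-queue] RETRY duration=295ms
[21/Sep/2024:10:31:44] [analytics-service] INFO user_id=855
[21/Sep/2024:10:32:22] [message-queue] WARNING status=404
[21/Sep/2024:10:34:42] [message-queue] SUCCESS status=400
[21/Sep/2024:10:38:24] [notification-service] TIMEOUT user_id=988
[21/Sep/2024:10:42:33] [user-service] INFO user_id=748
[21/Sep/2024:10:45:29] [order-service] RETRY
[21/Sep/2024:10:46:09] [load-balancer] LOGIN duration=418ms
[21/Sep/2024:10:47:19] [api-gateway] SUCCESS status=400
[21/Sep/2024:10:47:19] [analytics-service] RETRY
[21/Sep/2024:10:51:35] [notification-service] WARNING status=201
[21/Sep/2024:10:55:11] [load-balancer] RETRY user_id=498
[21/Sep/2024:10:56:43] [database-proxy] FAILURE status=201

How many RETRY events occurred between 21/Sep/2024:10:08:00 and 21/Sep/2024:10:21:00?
1

To count events in the time window:

1. Window boundaries: 21/Sep/2024:10:08:00 to 21/Sep/2024:10:21:00
2. Filter for RETRY events within this window
3. Count matching events: 1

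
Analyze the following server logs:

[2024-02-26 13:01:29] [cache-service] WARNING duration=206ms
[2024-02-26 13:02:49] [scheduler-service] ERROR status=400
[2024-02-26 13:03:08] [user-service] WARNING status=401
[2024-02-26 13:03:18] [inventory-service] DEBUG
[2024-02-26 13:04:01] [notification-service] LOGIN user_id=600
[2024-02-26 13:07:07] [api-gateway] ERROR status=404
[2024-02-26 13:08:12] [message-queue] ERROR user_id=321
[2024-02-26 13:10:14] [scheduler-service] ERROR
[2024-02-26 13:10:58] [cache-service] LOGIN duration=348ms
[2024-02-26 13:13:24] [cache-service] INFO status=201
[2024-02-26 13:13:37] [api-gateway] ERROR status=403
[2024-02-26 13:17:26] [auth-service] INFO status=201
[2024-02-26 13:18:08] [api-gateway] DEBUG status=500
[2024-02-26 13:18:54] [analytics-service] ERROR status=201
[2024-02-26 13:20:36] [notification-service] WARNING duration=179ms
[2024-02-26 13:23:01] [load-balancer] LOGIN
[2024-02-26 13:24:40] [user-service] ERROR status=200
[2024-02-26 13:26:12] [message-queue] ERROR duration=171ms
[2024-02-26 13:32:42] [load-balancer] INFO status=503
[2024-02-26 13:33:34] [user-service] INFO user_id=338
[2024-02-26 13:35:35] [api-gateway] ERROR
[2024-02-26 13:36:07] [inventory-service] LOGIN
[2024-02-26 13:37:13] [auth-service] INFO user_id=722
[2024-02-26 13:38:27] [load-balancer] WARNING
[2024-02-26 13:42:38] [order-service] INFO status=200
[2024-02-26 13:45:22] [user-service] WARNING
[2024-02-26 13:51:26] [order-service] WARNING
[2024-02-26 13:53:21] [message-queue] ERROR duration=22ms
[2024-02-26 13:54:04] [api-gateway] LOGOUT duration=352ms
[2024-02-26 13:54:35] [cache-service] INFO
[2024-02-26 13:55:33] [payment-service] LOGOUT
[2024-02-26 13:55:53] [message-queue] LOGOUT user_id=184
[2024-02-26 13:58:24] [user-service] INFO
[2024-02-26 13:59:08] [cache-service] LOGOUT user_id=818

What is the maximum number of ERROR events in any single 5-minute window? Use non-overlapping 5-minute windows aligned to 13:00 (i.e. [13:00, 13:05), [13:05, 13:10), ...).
2

To find the burst window:

1. Divide the log period into non-overlapping 5-minute windows starting at 13:00
2. Count ERROR events in each window
3. Find the window with maximum count
4. Maximum events in a window: 2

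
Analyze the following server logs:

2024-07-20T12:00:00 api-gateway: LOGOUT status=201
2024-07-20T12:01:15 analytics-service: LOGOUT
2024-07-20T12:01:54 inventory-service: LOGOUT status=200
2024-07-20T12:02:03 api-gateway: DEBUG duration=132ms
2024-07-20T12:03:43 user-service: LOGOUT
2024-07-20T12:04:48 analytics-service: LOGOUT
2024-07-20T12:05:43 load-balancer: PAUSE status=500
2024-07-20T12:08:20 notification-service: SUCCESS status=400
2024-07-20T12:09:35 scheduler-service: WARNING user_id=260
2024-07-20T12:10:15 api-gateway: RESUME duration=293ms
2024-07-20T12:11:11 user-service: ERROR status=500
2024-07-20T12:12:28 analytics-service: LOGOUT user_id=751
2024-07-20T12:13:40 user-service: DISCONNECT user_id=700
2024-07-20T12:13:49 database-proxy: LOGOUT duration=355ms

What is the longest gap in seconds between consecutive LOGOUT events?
460

To find the longest gap:

1. Extract all LOGOUT events in chronological order
2. Calculate time differences between consecutive events
3. Find the maximum difference
4. Longest gap: 460 seconds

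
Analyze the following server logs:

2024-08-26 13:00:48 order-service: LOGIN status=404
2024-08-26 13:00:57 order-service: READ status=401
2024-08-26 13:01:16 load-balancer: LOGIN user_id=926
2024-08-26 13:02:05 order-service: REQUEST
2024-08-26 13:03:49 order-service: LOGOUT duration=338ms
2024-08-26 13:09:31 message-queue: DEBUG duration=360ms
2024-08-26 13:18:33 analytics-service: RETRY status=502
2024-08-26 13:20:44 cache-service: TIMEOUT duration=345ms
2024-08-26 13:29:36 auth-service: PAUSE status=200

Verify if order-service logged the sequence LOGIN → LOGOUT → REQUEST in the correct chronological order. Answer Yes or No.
No

To verify sequence order:

1. Find all events in sequence LOGIN → LOGOUT → REQUEST for order-service
2. Extract their timestamps
3. Check if timestamps are in ascending order
4. Result: No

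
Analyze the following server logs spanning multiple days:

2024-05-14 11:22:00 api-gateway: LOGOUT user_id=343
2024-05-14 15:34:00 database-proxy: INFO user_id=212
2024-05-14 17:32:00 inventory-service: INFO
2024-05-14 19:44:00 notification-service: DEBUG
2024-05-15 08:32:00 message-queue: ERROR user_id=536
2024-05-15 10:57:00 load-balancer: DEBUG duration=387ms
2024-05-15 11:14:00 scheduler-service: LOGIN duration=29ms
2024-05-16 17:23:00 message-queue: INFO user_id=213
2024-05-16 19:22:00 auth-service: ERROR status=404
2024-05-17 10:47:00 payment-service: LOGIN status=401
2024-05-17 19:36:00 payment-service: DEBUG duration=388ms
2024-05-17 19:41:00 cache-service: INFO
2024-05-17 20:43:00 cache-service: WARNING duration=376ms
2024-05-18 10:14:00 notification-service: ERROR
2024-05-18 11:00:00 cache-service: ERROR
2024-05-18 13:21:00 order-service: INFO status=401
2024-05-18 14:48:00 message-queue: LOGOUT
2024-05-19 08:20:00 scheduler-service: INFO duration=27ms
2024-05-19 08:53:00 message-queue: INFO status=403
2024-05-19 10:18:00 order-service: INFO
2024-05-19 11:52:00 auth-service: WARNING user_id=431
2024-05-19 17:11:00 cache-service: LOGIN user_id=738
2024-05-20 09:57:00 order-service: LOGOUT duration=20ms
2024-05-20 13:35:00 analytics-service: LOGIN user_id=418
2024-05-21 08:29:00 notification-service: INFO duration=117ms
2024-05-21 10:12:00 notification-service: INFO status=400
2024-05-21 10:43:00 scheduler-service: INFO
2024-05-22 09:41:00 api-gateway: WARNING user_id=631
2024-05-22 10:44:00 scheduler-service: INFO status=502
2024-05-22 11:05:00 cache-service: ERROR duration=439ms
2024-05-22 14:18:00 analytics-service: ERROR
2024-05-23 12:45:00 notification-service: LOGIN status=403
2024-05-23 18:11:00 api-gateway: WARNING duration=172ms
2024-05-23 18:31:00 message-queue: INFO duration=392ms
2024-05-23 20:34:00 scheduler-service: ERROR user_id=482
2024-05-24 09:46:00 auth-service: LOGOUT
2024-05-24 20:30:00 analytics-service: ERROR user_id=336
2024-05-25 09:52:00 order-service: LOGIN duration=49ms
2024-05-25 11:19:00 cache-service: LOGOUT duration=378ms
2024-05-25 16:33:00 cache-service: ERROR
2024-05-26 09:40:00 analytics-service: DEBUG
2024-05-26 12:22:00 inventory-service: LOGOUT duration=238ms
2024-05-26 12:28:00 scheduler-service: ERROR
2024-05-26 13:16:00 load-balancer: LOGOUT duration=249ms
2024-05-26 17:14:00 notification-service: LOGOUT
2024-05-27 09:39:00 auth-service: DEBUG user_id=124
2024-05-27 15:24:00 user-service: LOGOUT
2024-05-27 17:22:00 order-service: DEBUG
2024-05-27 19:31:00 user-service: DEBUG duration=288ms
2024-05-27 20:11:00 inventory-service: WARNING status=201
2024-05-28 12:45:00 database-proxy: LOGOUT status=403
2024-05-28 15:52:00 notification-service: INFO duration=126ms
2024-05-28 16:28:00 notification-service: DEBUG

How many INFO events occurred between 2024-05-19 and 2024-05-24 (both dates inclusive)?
8

To filter by date range:

1. Date range: 2024-05-19 through 2024-05-24, both dates inclusive
2. Filter for INFO events whose date falls in this range
3. Count matching events: 8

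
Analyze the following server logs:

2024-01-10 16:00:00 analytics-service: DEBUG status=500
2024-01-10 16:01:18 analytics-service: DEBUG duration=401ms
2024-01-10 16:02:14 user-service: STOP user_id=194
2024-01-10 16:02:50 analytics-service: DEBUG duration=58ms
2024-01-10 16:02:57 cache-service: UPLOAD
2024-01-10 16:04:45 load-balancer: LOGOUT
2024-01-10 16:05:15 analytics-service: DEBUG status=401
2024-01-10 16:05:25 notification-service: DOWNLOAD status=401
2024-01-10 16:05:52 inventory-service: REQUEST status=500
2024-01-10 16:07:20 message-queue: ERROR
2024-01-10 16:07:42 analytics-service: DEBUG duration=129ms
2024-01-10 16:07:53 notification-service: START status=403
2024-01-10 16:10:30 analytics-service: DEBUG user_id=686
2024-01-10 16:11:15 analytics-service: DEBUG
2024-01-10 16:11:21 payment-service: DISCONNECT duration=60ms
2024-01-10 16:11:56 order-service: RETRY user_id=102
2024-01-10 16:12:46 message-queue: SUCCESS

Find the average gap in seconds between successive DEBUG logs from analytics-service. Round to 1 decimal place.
112.5

To calculate average interval:

1. Find all DEBUG events for analytics-service in order
2. Calculate time gaps between consecutive events
3. Compute mean of gaps: 675 / 6 = 112.5 seconds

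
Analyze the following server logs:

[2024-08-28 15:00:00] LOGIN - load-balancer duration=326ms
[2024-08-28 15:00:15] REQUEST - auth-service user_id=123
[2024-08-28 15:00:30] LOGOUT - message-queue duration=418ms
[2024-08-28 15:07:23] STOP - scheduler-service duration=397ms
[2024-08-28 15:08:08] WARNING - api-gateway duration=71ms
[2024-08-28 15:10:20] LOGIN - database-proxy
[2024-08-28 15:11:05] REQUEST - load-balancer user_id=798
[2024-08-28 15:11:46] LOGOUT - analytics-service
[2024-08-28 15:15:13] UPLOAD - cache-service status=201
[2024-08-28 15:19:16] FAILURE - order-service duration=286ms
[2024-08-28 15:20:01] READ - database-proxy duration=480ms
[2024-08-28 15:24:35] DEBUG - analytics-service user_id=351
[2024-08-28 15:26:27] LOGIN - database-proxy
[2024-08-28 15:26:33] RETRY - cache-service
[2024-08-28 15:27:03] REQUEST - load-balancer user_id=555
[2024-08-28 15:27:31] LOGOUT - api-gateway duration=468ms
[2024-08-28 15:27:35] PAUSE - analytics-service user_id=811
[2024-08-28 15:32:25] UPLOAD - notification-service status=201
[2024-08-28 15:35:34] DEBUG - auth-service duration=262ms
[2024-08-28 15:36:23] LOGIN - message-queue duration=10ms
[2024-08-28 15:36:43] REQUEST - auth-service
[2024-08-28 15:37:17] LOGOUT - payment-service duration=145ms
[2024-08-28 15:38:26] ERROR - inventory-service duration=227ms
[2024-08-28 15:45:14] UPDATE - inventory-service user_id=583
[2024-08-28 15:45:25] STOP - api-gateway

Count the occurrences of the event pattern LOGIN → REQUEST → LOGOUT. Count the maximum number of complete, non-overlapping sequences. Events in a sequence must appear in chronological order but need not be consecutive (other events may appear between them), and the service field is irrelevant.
4

To count sequences:

1. Look for pattern: LOGIN → REQUEST → LOGOUT
2. Greedily scan the log in chronological order, matching each sequence element in turn (ignoring service)
3. Each time the full pattern completes, increment the count and restart matching from the next event
4. Complete non-overlapping sequences found: 4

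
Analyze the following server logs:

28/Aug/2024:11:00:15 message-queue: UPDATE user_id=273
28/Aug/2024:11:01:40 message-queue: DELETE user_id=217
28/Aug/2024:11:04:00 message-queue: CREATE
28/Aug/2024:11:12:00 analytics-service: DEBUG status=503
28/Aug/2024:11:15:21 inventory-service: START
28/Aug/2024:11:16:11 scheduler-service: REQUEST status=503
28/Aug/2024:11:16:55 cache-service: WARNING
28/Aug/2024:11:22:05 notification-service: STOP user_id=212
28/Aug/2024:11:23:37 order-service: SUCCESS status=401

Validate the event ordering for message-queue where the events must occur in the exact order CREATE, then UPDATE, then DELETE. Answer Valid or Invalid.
Invalid

To validate ordering:

1. Required order: CREATE → UPDATE → DELETE
2. Rule: the events must occur in the exact order CREATE, then UPDATE, then DELETE
3. Check actual order of events for message-queue
4. Result: Invalid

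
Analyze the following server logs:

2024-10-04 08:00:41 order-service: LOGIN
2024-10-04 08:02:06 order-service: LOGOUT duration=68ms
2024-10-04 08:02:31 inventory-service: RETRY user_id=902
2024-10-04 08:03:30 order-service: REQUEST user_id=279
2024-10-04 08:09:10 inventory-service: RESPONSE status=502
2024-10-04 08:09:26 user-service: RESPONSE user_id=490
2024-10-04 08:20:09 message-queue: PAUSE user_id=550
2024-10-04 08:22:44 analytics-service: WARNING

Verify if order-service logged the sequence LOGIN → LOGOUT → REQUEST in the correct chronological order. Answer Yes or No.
Yes

To verify sequence order:

1. Find all events in sequence LOGIN → LOGOUT → REQUEST for order-service
2. Extract their timestamps
3. Check if timestamps are in ascending order
4. Result: Yes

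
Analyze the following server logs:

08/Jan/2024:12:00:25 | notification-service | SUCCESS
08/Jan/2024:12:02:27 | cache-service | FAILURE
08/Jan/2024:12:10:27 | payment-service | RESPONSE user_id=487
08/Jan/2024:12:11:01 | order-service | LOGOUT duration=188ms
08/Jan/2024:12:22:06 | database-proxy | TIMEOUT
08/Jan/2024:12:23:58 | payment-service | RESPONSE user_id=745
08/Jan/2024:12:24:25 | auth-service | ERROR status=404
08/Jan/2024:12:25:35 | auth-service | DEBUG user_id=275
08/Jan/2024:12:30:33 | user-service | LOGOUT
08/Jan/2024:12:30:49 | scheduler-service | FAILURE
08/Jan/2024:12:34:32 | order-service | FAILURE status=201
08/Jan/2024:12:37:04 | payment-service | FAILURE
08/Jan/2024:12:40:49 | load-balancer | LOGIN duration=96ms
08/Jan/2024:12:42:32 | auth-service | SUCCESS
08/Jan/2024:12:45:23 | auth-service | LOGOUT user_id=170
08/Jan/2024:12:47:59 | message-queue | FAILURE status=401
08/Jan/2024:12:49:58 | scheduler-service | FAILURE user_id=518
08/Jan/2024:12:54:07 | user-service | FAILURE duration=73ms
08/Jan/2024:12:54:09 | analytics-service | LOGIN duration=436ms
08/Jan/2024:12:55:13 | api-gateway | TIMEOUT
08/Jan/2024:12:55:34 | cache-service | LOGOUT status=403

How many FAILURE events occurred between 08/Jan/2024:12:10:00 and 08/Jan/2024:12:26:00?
0

To count events in the time window:

1. Window boundaries: 08/Jan/2024:12:10:00 to 08/Jan/2024:12:26:00
2. Filter for FAILURE events within this window
3. Count matching events: 0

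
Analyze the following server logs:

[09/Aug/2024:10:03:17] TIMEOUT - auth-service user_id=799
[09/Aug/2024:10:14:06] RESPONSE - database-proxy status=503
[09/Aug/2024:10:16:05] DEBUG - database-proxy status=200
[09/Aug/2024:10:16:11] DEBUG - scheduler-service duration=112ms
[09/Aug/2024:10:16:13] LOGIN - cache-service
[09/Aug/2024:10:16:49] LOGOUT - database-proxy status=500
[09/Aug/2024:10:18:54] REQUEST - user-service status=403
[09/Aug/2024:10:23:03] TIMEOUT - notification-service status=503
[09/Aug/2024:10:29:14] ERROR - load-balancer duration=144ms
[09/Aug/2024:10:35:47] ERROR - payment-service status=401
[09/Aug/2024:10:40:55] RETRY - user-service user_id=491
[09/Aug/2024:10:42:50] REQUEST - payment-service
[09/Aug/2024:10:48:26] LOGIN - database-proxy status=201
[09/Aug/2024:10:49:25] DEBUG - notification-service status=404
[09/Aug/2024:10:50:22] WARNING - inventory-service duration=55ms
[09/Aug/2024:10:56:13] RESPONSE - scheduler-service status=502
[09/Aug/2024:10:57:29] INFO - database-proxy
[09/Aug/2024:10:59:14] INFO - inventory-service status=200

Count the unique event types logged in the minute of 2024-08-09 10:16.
3

To count unique event types:

1. Filter events in the minute starting at 2024-08-09 10:16
2. Extract event types from matching entries
3. Count unique types: 3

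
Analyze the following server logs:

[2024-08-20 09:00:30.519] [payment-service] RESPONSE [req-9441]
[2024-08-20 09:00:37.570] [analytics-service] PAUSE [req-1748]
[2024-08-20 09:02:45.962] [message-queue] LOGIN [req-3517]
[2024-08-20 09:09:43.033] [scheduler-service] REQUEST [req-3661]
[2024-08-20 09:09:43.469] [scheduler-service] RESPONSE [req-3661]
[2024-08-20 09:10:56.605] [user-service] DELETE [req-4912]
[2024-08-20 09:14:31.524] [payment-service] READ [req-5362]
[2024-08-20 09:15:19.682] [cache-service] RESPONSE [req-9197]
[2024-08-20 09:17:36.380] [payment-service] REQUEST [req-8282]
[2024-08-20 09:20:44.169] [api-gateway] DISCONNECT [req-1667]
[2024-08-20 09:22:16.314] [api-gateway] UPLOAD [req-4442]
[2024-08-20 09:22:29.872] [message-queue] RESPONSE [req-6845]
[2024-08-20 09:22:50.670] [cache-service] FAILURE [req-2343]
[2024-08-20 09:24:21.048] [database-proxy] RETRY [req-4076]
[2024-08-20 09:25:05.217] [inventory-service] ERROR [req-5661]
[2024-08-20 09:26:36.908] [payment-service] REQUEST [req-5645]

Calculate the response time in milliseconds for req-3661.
436

To calculate latency:

1. Find REQUEST with id req-3661: 2024-08-20 09:09:43.033
2. Find RESPONSE with id req-3661: 2024-08-20 09:09:43.469
3. Latency: 2024-08-20 09:09:43.469 - 2024-08-20 09:09:43.033 = 436ms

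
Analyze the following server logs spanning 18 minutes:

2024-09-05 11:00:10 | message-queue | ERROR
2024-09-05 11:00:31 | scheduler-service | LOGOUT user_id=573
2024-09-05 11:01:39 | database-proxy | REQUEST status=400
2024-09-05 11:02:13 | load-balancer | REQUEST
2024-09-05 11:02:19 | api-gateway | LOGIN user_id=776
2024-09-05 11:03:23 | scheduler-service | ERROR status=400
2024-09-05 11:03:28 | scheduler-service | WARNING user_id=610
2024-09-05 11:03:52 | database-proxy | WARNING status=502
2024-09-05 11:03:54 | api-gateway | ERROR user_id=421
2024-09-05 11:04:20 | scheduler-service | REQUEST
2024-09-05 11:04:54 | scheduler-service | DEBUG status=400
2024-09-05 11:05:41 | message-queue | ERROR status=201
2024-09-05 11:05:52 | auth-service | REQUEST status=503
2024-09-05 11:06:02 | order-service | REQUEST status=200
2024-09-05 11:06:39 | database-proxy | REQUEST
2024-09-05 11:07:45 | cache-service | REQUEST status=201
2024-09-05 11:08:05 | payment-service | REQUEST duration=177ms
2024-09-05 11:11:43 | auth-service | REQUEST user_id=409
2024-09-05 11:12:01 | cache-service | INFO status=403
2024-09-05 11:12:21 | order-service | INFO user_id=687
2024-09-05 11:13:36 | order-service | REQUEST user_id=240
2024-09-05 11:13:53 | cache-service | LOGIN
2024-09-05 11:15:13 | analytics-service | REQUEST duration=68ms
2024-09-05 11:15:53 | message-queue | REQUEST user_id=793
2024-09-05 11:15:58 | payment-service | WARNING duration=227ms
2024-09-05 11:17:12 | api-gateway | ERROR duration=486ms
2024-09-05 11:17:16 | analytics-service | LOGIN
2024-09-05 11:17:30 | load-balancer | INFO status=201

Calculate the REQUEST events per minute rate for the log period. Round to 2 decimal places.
0.67

To calculate the rate:

1. Count total REQUEST events: 12
2. Total time period: 18 minutes
3. Rate = 12 / 18 = 0.67 events per minute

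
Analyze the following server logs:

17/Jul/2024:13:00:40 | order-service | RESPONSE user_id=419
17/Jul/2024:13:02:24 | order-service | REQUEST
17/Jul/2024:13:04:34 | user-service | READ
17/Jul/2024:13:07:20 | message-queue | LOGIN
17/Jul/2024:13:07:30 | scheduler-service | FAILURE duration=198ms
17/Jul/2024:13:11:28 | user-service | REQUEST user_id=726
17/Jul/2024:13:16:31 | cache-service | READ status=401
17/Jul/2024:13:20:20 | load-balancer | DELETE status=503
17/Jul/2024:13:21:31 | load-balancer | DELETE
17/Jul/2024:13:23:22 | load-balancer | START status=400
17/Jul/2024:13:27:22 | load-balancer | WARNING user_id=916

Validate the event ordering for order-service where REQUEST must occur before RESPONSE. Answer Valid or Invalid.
Invalid

To validate ordering:

1. Required order: REQUEST → RESPONSE
2. Rule: REQUEST must occur before RESPONSE
3. Check actual order of events for order-service
4. Result: Invalid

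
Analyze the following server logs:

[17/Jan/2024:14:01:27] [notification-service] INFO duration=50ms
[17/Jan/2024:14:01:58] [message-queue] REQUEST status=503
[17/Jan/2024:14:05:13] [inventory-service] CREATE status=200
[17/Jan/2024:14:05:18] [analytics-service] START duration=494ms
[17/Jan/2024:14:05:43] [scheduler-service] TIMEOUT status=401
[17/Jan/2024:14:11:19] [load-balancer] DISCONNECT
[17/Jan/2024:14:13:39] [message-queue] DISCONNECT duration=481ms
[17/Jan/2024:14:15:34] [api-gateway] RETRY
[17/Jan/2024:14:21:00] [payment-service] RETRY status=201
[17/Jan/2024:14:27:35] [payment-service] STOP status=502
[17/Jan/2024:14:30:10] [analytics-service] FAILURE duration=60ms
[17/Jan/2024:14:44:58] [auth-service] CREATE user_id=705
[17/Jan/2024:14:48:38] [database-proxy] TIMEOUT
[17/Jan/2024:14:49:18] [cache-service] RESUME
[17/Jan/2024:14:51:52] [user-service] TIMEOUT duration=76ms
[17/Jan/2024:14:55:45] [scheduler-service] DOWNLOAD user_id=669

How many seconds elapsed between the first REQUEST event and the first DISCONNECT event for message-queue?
701

To find the time between events:

1. Locate the first REQUEST event for message-queue: 17/Jan/2024:14:01:58
2. Locate the first DISCONNECT event for message-queue: 17/Jan/2024:14:13:39
3. Calculate the difference: 17/Jan/2024:14:13:39 - 17/Jan/2024:14:01:58 = 701 seconds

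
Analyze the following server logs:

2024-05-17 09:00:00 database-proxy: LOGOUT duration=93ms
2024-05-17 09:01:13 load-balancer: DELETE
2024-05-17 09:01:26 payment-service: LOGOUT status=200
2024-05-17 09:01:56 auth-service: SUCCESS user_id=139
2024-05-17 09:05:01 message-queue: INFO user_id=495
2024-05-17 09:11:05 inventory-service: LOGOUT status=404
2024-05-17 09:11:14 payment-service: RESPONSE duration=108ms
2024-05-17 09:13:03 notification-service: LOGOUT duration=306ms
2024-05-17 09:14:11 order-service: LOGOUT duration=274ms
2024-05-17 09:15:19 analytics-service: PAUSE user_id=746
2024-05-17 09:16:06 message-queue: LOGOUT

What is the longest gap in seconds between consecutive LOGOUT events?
579

To find the longest gap:

1. Extract all LOGOUT events in chronological order
2. Calculate time differences between consecutive events
3. Find the maximum difference
4. Longest gap: 579 seconds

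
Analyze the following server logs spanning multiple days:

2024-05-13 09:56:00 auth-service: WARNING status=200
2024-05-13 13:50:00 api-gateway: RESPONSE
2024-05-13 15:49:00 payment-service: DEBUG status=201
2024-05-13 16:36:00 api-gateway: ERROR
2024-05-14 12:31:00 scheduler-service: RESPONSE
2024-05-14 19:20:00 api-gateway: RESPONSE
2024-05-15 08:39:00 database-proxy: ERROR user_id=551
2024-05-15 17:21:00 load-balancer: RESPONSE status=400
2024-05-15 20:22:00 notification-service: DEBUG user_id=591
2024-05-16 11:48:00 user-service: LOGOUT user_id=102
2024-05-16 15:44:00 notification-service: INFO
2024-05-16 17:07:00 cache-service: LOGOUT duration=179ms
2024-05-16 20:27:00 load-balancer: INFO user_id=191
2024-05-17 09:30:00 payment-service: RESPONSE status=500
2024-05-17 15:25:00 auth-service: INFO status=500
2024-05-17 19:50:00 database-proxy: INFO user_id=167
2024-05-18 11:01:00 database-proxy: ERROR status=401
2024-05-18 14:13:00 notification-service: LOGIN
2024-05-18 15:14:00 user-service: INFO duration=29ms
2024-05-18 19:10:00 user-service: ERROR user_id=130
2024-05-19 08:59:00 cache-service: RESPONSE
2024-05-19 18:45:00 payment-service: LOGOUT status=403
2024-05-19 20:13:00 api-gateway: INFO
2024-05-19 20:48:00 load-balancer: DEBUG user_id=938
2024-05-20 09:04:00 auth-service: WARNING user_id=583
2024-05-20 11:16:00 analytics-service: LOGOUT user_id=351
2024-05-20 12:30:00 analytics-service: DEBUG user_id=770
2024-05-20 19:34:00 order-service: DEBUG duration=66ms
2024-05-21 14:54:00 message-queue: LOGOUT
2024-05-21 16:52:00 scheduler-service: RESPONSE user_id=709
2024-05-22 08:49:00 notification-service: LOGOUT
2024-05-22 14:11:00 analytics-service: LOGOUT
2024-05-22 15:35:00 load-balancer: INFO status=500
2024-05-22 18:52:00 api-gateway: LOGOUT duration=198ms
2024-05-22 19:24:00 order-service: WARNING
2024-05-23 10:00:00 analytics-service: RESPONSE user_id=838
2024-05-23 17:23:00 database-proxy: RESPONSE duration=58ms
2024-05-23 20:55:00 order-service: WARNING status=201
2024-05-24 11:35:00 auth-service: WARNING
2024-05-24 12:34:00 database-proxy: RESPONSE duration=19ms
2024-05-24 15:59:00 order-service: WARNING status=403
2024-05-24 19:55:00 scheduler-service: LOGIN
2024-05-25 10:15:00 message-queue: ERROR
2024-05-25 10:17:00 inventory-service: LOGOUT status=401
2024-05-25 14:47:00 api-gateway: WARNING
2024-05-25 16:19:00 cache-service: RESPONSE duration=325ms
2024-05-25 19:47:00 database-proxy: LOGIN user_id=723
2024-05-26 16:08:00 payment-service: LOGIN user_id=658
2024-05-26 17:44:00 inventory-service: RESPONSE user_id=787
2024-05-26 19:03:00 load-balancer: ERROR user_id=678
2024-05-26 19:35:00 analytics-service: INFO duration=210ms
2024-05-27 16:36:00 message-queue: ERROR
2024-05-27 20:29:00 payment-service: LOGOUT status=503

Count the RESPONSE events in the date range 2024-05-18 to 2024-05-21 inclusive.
2

To filter by date range:

1. Date range: 2024-05-18 through 2024-05-21, both dates inclusive
2. Filter for RESPONSE events whose date falls in this range
3. Count matching events: 2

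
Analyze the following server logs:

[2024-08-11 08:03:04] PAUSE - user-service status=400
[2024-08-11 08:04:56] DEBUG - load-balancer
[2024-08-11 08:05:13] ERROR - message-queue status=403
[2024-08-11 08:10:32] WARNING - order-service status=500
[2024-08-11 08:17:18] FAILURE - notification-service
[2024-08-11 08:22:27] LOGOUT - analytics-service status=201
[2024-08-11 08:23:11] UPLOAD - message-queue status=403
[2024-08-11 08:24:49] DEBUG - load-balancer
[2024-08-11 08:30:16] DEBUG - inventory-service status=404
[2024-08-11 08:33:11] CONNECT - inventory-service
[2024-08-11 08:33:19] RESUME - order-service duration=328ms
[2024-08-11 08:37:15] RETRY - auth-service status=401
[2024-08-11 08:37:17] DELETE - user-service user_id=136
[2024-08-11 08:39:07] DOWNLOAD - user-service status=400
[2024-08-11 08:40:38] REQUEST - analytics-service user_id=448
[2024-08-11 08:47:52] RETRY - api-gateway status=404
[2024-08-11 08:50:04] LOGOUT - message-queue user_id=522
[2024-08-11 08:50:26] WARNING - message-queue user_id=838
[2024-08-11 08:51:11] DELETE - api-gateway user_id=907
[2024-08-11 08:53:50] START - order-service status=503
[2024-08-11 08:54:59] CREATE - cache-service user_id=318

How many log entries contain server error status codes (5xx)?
2

To find matching entries:

1. Pattern to match: server error status codes (5xx)
2. Scan each log entry for the pattern
3. Count matches: 2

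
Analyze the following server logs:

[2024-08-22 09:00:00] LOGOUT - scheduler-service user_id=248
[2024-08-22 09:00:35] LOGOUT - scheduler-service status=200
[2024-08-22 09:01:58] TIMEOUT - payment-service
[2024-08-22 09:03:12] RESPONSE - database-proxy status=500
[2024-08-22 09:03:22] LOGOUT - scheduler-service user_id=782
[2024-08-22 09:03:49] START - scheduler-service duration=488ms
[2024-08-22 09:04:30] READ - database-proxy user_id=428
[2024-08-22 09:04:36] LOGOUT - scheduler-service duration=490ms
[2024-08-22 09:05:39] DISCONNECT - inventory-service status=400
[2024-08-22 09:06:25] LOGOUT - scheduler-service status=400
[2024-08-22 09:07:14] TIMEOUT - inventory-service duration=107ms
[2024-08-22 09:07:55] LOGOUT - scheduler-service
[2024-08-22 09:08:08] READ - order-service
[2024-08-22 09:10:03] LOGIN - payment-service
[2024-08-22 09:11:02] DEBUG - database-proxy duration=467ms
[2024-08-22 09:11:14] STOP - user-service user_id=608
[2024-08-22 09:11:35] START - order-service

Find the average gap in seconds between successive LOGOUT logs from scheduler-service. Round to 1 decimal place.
95.0

To calculate average interval:

1. Find all LOGOUT events for scheduler-service in order
2. Calculate time gaps between consecutive events
3. Compute mean of gaps: 475 / 5 = 95.0 seconds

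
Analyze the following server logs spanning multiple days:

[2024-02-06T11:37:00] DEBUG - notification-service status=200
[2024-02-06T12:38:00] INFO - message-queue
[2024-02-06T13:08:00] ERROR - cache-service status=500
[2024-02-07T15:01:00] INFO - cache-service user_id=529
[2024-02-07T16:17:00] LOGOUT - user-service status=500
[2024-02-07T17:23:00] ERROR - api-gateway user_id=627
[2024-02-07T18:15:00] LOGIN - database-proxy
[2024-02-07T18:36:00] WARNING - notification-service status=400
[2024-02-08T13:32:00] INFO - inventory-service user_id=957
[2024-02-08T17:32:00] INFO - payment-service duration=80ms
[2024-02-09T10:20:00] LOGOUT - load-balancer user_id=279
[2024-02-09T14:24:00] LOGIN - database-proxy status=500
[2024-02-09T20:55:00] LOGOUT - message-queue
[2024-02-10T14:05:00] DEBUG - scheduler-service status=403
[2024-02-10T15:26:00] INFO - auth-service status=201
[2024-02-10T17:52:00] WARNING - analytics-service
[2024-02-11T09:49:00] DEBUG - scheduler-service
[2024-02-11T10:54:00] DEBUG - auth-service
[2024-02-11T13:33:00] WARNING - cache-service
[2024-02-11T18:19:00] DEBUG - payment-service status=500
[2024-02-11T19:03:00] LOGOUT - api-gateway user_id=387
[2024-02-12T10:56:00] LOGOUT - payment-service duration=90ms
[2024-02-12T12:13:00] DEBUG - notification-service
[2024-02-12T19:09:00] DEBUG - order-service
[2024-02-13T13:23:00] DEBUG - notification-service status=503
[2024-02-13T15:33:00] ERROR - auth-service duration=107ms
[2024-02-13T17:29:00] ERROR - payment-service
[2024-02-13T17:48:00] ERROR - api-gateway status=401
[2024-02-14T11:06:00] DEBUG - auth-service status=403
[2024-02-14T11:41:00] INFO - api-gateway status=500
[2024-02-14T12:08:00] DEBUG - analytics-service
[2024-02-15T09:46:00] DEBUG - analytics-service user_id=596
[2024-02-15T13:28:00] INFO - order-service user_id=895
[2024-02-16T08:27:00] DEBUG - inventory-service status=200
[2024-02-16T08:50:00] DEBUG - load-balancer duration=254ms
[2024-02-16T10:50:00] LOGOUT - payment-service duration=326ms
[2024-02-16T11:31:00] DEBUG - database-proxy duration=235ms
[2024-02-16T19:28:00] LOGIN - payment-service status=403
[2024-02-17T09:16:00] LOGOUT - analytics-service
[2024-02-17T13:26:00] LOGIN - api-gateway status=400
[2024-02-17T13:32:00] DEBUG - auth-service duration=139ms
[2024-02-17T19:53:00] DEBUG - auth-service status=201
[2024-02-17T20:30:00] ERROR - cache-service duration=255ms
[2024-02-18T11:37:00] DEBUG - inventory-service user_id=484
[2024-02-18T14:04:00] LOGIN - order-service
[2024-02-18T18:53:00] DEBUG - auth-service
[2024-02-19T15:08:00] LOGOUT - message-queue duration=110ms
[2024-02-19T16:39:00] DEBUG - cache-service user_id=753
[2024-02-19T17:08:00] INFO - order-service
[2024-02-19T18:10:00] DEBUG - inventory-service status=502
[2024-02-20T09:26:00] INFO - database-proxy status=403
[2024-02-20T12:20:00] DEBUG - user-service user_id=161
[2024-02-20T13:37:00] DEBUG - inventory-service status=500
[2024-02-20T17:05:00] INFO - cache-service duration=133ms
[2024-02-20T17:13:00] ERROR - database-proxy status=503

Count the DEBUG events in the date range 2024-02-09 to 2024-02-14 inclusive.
9

To filter by date range:

1. Date range: 2024-02-09 through 2024-02-14, both dates inclusive
2. Filter for DEBUG events whose date falls in this range
3. Count matching events: 9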